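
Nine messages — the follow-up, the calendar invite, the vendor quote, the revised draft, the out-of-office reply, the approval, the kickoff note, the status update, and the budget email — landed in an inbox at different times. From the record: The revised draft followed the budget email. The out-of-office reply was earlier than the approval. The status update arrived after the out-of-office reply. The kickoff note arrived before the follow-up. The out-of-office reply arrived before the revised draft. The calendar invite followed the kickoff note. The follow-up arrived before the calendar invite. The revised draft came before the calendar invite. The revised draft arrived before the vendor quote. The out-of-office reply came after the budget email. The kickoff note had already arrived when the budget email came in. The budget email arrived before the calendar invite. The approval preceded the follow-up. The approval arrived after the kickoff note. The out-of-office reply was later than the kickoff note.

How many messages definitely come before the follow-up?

Directly stated before the follow-up: the approval and the kickoff note.
The budget email reaches the follow-up via the budget email → the out-of-office reply → the approval → the follow-up.
The out-of-office reply reaches the follow-up via the out-of-office reply → the approval → the follow-up.
No chain forces the revised draft (or any of the others) ahead of the follow-up.
That's the approval, the budget email, the kickoff note, and the out-of-office reply — 4 in all.

4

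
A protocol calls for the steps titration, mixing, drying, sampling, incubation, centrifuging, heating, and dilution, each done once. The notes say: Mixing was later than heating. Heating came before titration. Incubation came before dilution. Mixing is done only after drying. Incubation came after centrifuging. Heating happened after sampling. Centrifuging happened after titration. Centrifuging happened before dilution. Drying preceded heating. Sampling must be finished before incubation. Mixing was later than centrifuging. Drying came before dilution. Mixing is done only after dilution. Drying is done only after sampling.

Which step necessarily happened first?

Sampling has a chain of constraints placing it before every other step, so sampling must be first.

sampling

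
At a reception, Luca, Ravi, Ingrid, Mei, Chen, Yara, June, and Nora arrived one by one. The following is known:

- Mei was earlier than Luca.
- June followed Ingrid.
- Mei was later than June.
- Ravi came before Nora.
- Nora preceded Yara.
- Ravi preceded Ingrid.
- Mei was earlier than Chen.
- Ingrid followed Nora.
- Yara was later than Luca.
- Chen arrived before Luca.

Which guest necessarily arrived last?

Yara

Every other guest has a chain of constraints placing them before Yara, so Yara is last.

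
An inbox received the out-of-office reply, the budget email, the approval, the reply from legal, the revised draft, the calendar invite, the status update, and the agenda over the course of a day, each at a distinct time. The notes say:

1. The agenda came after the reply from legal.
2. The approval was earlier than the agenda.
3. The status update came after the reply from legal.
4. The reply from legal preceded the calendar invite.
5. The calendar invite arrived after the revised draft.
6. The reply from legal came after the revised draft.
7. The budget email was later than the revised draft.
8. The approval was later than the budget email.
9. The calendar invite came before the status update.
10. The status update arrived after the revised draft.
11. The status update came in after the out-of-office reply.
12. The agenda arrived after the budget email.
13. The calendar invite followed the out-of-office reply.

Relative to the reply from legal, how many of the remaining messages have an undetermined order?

Forced before the reply from legal: the revised draft; forced after the reply from legal: the agenda, the calendar invite, and the status update.
That leaves the approval, the budget email, and the out-of-office reply with no forced order relative to the reply from legal — 3.

3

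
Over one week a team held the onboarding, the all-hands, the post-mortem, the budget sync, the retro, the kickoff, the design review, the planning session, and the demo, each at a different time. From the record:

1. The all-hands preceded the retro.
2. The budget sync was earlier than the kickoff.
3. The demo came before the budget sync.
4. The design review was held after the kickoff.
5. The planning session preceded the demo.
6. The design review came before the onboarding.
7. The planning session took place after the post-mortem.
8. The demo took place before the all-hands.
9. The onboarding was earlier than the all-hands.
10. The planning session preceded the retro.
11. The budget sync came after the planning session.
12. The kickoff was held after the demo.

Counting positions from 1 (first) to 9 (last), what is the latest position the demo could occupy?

3

The demo must come before the all-hands, the budget sync, the design review, the kickoff, the onboarding, and the retro — 6 meetings forced after it.
Everything else can be placed before the demo in some valid order, so the demo can sit as late as position 9 − 6 = 3.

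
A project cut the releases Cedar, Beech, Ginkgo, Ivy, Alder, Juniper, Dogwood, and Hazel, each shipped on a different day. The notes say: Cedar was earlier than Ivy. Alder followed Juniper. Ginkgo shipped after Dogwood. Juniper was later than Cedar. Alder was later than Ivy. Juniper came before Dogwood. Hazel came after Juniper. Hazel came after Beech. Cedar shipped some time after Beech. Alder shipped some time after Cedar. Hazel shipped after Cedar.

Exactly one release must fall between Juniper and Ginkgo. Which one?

Dogwood

Tracing the constraints gives Juniper → Dogwood → Ginkgo, so Dogwood sits after Juniper and before Ginkgo.
No other release is forced both after Juniper and before Ginkgo.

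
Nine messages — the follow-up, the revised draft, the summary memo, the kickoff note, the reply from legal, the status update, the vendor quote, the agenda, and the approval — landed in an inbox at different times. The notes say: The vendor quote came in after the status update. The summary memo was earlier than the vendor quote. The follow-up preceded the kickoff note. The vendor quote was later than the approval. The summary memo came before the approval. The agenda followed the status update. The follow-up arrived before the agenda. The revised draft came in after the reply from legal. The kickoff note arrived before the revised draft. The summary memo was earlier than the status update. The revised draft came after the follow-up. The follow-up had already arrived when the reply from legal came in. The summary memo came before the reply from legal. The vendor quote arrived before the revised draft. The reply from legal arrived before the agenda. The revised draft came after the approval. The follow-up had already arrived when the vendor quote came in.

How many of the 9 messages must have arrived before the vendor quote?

4

Directly stated before the vendor quote: the approval, the follow-up, the status update, and the summary memo.
No chain forces the revised draft (or any of the others) ahead of the vendor quote.
That's the approval, the follow-up, the status update, and the summary memo — 4 in all.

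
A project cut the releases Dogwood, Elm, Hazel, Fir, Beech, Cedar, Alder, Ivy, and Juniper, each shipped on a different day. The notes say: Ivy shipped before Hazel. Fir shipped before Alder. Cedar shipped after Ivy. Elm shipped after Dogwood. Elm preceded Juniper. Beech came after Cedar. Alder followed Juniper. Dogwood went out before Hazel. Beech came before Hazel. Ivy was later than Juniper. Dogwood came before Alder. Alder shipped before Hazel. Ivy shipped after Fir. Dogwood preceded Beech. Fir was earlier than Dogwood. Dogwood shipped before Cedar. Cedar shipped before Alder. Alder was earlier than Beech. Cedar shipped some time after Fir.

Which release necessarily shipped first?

Fir has a chain of constraints placing it before every other release, so Fir must be first.

Fir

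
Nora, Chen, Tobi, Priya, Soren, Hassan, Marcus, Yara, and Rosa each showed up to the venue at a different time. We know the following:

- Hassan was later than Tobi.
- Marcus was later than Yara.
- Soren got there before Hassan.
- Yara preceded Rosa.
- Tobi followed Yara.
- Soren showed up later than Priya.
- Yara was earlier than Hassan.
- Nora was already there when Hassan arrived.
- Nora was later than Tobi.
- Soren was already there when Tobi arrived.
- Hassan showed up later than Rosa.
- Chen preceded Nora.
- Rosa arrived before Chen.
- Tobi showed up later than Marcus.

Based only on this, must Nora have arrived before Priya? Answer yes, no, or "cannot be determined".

Tracing the constraints gives Priya → Soren → Tobi → Nora, so Priya must come before Nora.
That means Nora cannot be before Priya.

no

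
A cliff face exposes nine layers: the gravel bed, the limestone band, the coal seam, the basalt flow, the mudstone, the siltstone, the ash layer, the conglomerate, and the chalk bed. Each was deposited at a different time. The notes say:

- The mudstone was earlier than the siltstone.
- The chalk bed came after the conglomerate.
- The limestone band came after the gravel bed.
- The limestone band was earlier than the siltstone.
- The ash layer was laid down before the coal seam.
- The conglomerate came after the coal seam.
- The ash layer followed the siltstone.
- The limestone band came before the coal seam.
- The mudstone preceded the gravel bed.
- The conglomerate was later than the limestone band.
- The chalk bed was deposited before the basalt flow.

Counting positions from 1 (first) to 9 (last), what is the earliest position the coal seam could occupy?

6

The ash layer, the gravel bed, the limestone band, the mudstone, and the siltstone must all come before the coal seam — 5 forced predecessors.
Nothing else is forced ahead of the coal seam, so its earliest slot is position 5 + 1 = 6.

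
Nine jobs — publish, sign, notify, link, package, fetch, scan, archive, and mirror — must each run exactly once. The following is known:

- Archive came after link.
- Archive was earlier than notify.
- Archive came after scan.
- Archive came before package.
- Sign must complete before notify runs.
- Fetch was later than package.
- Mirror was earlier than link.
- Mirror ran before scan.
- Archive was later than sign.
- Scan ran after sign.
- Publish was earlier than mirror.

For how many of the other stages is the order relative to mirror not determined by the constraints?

Forced before mirror: publish; forced after mirror: archive, fetch, link, notify, package, and scan.
That leaves sign with no forced order relative to mirror — 1.

1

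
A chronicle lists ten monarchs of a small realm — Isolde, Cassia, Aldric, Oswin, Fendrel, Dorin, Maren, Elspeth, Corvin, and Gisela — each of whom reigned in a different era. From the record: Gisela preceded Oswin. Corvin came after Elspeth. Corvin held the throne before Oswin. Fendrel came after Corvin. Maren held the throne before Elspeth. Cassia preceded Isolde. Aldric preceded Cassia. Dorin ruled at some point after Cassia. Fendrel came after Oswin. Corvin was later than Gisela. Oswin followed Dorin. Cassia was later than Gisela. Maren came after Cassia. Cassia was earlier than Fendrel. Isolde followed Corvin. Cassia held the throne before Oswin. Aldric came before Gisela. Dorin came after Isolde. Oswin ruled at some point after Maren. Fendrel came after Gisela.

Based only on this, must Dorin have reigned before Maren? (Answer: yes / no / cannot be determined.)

Tracing the constraints gives Maren → Elspeth → Corvin → Isolde → Dorin, so Maren must come before Dorin.
That means Dorin cannot be before Maren.

no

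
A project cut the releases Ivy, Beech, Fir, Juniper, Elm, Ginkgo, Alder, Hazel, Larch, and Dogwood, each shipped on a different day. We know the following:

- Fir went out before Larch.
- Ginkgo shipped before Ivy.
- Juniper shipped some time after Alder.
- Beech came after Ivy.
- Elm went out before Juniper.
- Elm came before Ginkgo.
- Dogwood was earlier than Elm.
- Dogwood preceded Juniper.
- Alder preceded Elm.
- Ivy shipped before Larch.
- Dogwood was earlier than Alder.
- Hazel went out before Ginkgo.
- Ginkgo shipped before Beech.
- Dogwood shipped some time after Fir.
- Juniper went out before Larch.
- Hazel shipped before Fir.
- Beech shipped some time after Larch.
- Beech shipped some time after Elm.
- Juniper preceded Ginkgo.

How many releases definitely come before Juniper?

5

Directly stated before Juniper: Alder, Dogwood, and Elm.
Fir reaches Juniper via Fir → Dogwood → Juniper.
Hazel reaches Juniper via Hazel → Fir → Dogwood → Juniper.
No chain forces Beech (or any of the others) ahead of Juniper.
That's Alder, Dogwood, Elm, Fir, and Hazel — 5 in all.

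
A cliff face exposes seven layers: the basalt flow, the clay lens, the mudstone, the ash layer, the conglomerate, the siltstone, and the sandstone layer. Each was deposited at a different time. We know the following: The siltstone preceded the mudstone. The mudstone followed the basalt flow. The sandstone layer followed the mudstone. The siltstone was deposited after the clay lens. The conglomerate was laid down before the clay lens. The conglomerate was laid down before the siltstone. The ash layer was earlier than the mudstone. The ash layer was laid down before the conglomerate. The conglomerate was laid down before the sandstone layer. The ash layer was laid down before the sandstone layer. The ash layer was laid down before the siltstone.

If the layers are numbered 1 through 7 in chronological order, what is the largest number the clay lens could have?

4

The clay lens must come before the mudstone, the sandstone layer, and the siltstone — 3 layers forced after it.
Everything else can be placed before the clay lens in some valid order, so the clay lens can sit as late as position 7 − 3 = 4.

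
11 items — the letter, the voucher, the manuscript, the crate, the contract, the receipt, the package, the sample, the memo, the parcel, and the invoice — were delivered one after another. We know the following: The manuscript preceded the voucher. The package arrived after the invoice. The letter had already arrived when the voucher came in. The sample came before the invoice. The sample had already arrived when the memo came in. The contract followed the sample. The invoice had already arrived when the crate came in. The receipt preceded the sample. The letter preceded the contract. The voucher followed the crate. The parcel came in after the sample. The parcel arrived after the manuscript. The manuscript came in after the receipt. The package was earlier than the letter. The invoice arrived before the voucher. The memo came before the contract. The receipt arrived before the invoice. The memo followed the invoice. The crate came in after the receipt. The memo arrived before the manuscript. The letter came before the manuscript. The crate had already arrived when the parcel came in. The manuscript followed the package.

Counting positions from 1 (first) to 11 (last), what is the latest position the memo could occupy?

7

The memo must come before the contract, the manuscript, the parcel, and the voucher — 4 items forced after it.
Everything else can be placed before the memo in some valid order, so the memo can sit as late as position 11 − 4 = 7.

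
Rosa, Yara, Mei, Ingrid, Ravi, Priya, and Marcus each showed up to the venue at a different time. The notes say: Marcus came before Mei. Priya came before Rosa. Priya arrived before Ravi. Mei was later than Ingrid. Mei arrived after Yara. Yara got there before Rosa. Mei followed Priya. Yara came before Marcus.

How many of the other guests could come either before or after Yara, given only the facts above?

3

Forced after Yara: Marcus, Mei, and Rosa.
That leaves Ingrid, Priya, and Ravi with no forced order relative to Yara — 3.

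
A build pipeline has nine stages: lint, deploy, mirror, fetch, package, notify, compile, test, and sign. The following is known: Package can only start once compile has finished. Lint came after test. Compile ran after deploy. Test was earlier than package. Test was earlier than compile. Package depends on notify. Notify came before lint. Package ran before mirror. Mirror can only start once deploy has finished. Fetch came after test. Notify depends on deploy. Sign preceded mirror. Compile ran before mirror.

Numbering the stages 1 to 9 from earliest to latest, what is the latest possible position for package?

8

Package must come before mirror — 1 stage forced after it.
Everything else can be placed before package in some valid order, so package can sit as late as position 9 − 1 = 8.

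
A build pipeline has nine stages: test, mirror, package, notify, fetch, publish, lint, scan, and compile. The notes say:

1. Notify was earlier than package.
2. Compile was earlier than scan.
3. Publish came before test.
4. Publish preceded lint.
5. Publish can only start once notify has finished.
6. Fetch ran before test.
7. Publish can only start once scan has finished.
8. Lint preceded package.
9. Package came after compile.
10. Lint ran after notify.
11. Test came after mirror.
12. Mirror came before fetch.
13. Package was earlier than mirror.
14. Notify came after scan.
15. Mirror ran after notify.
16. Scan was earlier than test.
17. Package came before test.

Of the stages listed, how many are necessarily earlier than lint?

4

Directly stated before lint: notify and publish.
Compile reaches lint via compile → scan → notify → lint.
Scan reaches lint via scan → notify → lint.
No chain forces package (or any of the others) ahead of lint.
That's compile, notify, publish, and scan — 4 in all.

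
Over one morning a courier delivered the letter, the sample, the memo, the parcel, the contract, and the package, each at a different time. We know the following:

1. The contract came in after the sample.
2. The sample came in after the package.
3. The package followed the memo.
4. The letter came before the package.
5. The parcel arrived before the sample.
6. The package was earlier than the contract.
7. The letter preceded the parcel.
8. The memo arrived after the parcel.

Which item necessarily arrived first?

The letter has a chain of constraints placing it before every other item, so the letter must be first.

the letter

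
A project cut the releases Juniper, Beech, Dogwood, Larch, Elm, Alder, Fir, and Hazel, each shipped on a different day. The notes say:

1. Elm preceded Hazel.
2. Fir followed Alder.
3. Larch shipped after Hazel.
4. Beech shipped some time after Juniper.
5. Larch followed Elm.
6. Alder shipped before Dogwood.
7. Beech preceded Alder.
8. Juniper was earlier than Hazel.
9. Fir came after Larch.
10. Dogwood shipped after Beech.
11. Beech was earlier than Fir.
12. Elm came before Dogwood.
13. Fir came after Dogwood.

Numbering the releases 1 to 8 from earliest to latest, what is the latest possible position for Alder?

Alder must come before Dogwood and Fir — 2 releases forced after it.
Everything else can be placed before Alder in some valid order, so Alder can sit as late as position 8 − 2 = 6.

6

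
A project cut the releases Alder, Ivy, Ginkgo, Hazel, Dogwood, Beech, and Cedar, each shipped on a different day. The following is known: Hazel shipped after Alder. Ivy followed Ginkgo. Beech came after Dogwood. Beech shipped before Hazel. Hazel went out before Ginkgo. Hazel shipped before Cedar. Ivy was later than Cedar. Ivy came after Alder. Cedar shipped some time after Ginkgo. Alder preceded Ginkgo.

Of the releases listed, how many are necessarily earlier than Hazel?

3

Directly stated before Hazel: Alder and Beech.
Dogwood reaches Hazel via Dogwood → Beech → Hazel.
That's Alder, Beech, and Dogwood — 3 in all.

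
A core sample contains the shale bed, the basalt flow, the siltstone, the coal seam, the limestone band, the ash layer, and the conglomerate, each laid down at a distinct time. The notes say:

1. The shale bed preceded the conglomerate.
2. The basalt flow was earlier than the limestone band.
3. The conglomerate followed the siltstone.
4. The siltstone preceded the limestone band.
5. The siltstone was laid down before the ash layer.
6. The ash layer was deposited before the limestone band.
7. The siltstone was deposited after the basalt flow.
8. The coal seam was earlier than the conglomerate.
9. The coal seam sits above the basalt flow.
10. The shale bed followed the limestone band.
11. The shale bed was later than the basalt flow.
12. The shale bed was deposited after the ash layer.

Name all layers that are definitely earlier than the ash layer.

Directly stated before the ash layer: the siltstone.
The basalt flow reaches the ash layer via the basalt flow → the siltstone → the ash layer.
No chain forces the coal seam (or any of the others) ahead of the ash layer.

the basalt flow, the siltstone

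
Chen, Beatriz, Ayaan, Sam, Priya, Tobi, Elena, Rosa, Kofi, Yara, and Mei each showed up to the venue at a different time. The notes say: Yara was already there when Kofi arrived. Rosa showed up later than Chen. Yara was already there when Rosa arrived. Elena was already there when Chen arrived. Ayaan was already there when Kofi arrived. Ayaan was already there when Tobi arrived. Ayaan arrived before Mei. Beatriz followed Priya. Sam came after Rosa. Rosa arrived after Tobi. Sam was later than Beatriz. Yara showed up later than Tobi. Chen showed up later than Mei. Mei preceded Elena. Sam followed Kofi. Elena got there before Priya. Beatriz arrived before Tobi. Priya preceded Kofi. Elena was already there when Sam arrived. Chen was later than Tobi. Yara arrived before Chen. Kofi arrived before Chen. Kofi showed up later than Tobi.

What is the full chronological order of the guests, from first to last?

The constraints fix every adjacent pair, so only one ordering works:
Ayaan → Mei → Elena → Priya → Beatriz → Tobi → Yara → Kofi → Chen → Rosa → Sam.

Ayaan, Mei, Elena, Priya, Beatriz, Tobi, Yara, Kofi, Chen, Rosa, Sam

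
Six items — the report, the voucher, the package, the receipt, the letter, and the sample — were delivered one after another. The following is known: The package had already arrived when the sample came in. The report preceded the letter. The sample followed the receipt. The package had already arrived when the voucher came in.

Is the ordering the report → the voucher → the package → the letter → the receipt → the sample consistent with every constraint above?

no

The constraints require the package before the voucher, but in the proposed sequence the voucher appears ahead of the package. That one violation is enough.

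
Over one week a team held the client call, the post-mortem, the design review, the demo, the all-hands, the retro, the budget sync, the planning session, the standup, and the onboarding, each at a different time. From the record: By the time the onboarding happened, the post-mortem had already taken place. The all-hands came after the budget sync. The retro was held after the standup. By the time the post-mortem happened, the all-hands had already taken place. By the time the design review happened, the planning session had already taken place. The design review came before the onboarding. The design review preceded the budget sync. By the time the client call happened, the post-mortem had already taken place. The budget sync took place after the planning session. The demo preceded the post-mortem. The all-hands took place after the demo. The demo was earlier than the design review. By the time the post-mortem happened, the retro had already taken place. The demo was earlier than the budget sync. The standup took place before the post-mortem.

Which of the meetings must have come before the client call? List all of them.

the all-hands, the budget sync, the demo, the design review, the planning session, the post-mortem, the retro, the standup

Directly stated before the client call: the post-mortem.
The all-hands reaches the client call via the all-hands → the post-mortem → the client call.
The budget sync reaches the client call via the budget sync → the all-hands → the post-mortem → the client call.
The demo reaches the client call via the demo → the post-mortem → the client call.
Likewise the design review, the planning session, the retro, and the standup each reach the client call by chaining the stated constraints.
No chain forces the onboarding ahead of the client call.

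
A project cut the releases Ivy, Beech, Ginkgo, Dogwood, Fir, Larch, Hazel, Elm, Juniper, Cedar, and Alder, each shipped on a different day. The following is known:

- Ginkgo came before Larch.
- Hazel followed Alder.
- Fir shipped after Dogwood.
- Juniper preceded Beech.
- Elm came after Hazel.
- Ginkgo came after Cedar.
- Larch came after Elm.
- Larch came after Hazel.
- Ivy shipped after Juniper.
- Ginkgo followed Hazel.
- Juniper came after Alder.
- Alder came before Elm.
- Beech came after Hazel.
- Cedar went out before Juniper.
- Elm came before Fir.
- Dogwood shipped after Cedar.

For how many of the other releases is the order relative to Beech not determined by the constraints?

Forced before Beech: Alder, Cedar, Hazel, and Juniper.
That leaves Dogwood, Elm, Fir, Ginkgo, Ivy, and Larch with no forced order relative to Beech — 6.

6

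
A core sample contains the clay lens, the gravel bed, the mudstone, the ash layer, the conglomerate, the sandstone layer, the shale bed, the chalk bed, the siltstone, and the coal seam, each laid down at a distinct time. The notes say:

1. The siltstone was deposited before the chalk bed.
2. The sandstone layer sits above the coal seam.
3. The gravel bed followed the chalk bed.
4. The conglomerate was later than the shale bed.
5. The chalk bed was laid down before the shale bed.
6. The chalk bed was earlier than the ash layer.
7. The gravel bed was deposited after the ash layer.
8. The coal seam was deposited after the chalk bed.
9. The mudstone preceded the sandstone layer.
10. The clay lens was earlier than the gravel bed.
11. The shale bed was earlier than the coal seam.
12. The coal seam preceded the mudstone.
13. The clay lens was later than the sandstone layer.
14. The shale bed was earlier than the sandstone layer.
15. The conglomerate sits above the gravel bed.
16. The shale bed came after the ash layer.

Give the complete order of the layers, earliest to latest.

the siltstone, the chalk bed, the ash layer, the shale bed, the coal seam, the mudstone, the sandstone layer, the clay lens, the gravel bed, the conglomerate

The constraints fix every adjacent pair, so only one ordering works:
the siltstone → the chalk bed → the ash layer → the shale bed → the coal seam → the mudstone → the sandstone layer → the clay lens → the gravel bed → the conglomerate.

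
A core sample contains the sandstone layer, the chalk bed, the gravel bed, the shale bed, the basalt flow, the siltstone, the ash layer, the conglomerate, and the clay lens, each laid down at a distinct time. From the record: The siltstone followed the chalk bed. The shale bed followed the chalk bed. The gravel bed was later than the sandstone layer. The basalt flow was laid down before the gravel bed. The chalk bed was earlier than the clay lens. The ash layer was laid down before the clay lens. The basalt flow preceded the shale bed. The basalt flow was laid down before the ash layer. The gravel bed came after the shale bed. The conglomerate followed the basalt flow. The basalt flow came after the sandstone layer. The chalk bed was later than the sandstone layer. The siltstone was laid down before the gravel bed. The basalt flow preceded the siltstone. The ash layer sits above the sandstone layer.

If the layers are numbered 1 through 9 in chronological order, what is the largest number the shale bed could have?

The shale bed must come before the gravel bed — 1 layer forced after it.
Everything else can be placed before the shale bed in some valid order, so the shale bed can sit as late as position 9 − 1 = 8.

8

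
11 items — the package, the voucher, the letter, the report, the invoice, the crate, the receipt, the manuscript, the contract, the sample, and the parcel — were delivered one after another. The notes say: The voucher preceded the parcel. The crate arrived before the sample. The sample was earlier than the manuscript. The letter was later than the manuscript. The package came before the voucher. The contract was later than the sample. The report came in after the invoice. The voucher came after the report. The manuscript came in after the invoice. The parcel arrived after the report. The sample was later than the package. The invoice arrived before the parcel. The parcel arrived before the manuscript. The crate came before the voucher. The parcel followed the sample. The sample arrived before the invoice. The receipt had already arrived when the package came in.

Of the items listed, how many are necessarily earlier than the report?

5

Directly stated before the report: the invoice.
The crate reaches the report via the crate → the sample → the invoice → the report.
The package reaches the report via the package → the sample → the invoice → the report.
The receipt reaches the report via the receipt → the package → the sample → the invoice → the report.
Likewise the sample reaches the report by chaining the stated constraints.
No chain forces the letter (or any of the others) ahead of the report.
That's the crate, the invoice, the package, the receipt, and the sample — 5 in all.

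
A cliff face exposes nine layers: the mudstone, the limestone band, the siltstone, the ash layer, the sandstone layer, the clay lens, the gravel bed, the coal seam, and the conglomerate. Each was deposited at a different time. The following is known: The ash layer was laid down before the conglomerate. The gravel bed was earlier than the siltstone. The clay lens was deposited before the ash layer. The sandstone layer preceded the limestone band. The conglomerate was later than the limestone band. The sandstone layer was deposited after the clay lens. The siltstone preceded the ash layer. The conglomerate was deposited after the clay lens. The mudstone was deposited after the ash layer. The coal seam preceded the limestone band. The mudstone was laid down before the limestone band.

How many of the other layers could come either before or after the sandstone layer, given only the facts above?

5

Forced before the sandstone layer: the clay lens; forced after the sandstone layer: the conglomerate and the limestone band.
That leaves the ash layer, the coal seam, the gravel bed, the mudstone, and the siltstone with no forced order relative to the sandstone layer — 5.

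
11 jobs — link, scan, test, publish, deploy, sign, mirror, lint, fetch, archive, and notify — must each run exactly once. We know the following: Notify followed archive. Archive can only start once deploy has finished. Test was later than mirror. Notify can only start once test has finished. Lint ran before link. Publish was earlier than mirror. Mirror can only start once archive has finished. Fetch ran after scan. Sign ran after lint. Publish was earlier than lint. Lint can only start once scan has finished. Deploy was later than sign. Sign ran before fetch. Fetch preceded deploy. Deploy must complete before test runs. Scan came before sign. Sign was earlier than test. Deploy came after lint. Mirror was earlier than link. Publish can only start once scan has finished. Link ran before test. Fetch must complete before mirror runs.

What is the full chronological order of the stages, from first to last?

The constraints fix every adjacent pair, so only one ordering works:
scan → publish → lint → sign → fetch → deploy → archive → mirror → link → test → notify.

scan, publish, lint, sign, fetch, deploy, archive, mirror, link, test, notify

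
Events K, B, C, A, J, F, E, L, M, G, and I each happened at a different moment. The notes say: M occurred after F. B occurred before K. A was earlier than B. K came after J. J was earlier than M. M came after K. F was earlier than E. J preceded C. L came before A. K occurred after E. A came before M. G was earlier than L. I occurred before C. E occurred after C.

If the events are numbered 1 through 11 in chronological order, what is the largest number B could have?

B must come before K and M — 2 events forced after it.
Everything else can be placed before B in some valid order, so B can sit as late as position 11 − 2 = 9.

9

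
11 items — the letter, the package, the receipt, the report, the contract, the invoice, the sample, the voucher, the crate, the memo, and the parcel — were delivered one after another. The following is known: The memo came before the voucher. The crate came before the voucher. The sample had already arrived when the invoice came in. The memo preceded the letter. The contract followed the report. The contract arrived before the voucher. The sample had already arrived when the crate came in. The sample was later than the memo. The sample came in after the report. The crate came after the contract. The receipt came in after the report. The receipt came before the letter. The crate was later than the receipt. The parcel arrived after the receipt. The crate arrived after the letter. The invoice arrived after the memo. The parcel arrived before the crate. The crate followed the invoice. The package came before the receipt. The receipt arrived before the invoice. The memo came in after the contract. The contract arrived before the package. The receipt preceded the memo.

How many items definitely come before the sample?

5

Directly stated before the sample: the memo and the report.
The contract reaches the sample via the contract → the memo → the sample.
The package reaches the sample via the package → the receipt → the memo → the sample.
The receipt reaches the sample via the receipt → the memo → the sample.
That's the contract, the memo, the package, the receipt, and the report — 5 in all.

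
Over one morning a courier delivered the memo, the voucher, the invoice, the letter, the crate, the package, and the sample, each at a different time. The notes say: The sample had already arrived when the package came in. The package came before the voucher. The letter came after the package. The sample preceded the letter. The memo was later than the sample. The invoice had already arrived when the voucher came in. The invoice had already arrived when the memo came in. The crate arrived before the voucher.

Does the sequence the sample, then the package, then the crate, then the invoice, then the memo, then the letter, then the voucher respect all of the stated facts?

Check each stated constraint against the proposed order — e.g. the sample is ahead of the letter; the package is ahead of the voucher. Every pair is in the required order; nothing is violated.

yes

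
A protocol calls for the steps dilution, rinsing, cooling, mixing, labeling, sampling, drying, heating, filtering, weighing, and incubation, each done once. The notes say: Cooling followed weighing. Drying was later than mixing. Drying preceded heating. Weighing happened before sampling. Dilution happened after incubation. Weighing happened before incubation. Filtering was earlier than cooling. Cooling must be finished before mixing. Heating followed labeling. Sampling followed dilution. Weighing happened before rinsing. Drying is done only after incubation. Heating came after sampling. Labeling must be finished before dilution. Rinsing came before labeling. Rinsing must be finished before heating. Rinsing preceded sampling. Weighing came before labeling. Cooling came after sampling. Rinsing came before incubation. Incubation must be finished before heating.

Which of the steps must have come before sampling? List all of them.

dilution, incubation, labeling, rinsing, weighing

Directly stated before sampling: dilution, rinsing, and weighing.
Incubation reaches sampling via incubation → dilution → sampling.
Labeling reaches sampling via labeling → dilution → sampling.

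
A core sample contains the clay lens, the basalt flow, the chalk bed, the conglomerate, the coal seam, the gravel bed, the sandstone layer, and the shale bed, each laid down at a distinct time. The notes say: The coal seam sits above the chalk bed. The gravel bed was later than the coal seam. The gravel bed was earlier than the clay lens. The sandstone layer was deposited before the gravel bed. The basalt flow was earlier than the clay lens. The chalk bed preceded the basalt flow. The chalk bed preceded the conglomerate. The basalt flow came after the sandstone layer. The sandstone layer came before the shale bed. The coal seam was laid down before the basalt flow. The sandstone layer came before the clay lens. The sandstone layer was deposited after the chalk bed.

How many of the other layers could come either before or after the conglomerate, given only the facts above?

6

Forced before the conglomerate: the chalk bed.
That leaves the basalt flow, the clay lens, the coal seam, the gravel bed, the sandstone layer, and the shale bed with no forced order relative to the conglomerate — 6.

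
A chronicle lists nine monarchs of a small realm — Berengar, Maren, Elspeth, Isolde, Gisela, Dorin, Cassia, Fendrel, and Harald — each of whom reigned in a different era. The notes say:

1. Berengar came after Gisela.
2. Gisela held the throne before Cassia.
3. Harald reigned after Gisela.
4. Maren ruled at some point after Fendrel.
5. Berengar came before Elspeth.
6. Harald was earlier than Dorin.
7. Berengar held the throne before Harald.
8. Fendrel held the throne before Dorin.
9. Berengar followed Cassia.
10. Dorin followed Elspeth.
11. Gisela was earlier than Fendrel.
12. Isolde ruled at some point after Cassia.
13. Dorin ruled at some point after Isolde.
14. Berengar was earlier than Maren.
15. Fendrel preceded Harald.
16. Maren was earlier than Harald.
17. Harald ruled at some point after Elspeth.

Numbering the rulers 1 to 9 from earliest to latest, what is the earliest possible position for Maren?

Berengar, Cassia, Fendrel, and Gisela must all come before Maren — 4 forced predecessors.
Nothing else is forced ahead of Maren, so their earliest slot is position 4 + 1 = 5.

5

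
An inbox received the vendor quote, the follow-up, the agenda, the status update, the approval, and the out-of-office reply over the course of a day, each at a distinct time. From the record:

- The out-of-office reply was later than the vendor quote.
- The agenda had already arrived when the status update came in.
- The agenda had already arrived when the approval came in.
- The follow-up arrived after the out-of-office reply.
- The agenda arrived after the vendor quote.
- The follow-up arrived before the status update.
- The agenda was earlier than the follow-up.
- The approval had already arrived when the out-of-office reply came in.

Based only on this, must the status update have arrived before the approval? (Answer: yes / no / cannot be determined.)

no

Tracing the constraints gives the approval → the out-of-office reply → the follow-up → the status update, so the approval must come before the status update.
That means the status update cannot be before the approval.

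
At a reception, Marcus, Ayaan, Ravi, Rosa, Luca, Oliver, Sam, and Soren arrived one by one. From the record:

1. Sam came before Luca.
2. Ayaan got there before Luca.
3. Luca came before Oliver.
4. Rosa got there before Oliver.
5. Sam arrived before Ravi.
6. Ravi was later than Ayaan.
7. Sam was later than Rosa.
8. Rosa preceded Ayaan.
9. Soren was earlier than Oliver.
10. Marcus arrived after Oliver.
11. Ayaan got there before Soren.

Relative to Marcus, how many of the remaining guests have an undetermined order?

1

Forced before Marcus: Ayaan, Luca, Oliver, Rosa, Sam, and Soren.
That leaves Ravi with no forced order relative to Marcus — 1.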